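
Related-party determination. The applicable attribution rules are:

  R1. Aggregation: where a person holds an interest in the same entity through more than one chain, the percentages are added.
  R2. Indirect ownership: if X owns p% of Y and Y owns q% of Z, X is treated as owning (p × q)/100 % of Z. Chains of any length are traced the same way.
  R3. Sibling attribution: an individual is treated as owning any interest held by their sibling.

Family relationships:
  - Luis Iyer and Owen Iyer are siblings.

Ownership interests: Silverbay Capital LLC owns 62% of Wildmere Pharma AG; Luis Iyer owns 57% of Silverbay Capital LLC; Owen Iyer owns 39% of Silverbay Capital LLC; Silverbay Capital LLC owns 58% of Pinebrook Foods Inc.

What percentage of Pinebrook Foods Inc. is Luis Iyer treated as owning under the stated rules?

By sibling attribution (R3), Luis Iyer is treated as also owning Owen Iyer's interest in Silverbay Capital LLC, giving 57% + 39% = 96%.
Chain via Silverbay Capital LLC (R2): 96% × 58% = 55.68% of Pinebrook Foods Inc.

55.68%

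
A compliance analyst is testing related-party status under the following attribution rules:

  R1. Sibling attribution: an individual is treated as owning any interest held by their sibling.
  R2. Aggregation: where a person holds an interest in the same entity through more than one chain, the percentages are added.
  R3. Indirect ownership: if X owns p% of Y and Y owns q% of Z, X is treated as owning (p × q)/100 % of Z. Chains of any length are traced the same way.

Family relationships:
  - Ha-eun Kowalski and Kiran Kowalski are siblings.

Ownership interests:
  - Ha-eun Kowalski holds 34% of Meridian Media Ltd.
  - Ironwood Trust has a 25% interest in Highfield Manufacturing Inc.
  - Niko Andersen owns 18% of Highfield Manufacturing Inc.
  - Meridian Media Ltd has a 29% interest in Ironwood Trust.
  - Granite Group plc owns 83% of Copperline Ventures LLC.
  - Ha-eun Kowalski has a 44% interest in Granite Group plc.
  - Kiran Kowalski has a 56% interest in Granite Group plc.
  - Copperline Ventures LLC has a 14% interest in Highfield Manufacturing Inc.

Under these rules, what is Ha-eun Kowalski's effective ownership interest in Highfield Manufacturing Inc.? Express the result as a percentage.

14.085%

By sibling attribution (R1), Ha-eun Kowalski is treated as also owning Kiran Kowalski's interest in Granite Group plc, giving 44% + 56% = 100%.
Chain via Meridian Media Ltd → Ironwood Trust (R3): 34% × 29% × 25% = 2.465% of Highfield Manufacturing Inc.
Chain via Granite Group plc → Copperline Ventures LLC (R3): 100% × 83% × 14% = 11.62% of Highfield Manufacturing Inc.
Aggregating (R2): 2.465% + 11.62% = 14.085%.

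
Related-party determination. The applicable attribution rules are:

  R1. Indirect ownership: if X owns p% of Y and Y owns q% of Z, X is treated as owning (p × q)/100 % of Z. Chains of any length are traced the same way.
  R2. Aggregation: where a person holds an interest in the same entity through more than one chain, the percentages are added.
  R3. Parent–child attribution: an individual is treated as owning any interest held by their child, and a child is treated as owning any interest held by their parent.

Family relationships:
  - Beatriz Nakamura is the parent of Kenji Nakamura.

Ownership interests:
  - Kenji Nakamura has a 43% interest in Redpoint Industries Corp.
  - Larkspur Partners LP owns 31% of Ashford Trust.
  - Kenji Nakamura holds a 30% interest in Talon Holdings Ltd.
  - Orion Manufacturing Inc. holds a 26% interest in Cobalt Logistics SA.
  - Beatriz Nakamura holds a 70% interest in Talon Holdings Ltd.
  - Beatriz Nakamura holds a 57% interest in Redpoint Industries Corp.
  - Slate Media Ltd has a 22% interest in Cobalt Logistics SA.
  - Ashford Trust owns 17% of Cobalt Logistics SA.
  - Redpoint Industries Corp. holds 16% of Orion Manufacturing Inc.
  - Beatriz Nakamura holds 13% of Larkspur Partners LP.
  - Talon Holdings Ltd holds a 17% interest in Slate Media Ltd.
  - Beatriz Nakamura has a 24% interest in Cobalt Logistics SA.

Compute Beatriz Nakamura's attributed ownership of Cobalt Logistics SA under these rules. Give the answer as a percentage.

32.5851%

By parent–child attribution (R3), Beatriz Nakamura is treated as also owning Kenji Nakamura's interest in Redpoint Industries Corp, giving 57% + 43% = 100%.
By parent–child attribution (R3), Beatriz Nakamura is treated as also owning Kenji Nakamura's interest in Talon Holdings Ltd, giving 70% + 30% = 100%.
Chain via Redpoint Industries Corp. → Orion Manufacturing Inc. (R1): 100% × 16% × 26% = 4.16% of Cobalt Logistics SA.
Chain via Talon Holdings Ltd → Slate Media Ltd (R1): 100% × 17% × 22% = 3.74% of Cobalt Logistics SA.
Chain via Larkspur Partners LP → Ashford Trust (R1): 13% × 31% × 17% = 0.6851% of Cobalt Logistics SA.
Direct interest in Cobalt Logistics SA: 24%.
Aggregating (R2): 4.16% + 3.74% + 0.6851% + 24% = 32.5851%.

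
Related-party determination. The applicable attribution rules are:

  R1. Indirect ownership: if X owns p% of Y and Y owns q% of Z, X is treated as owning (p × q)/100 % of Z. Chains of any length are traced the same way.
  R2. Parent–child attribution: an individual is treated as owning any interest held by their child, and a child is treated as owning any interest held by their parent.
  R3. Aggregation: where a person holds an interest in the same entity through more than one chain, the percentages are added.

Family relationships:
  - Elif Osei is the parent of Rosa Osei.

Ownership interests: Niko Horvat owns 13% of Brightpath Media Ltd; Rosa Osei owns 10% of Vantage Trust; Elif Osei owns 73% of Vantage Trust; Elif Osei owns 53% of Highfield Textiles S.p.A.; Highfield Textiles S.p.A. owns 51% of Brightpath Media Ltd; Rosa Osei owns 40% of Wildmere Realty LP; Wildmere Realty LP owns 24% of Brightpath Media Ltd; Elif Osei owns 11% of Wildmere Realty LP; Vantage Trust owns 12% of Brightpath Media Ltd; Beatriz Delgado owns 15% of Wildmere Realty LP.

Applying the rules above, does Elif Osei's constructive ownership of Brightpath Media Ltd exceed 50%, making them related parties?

By parent–child attribution (R2), Elif Osei is treated as also owning Rosa Osei's interest in Vantage Trust, giving 73% + 10% = 83%.
By parent–child attribution (R2), Elif Osei is treated as also owning Rosa Osei's interest in Wildmere Realty LP, giving 11% + 40% = 51%.
Chain via Vantage Trust (R1): 83% × 12% = 9.96% of Brightpath Media Ltd.
Chain via Wildmere Realty LP (R1): 51% × 24% = 12.24% of Brightpath Media Ltd.
Chain via Highfield Textiles S.p.A. (R1): 53% × 51% = 27.03% of Brightpath Media Ltd.
Aggregating (R3): 9.96% + 12.24% + 27.03% = 49.23%.
49.23% does not exceed the 50% threshold, so Elif is not a related party to Brightpath Media Ltd.

No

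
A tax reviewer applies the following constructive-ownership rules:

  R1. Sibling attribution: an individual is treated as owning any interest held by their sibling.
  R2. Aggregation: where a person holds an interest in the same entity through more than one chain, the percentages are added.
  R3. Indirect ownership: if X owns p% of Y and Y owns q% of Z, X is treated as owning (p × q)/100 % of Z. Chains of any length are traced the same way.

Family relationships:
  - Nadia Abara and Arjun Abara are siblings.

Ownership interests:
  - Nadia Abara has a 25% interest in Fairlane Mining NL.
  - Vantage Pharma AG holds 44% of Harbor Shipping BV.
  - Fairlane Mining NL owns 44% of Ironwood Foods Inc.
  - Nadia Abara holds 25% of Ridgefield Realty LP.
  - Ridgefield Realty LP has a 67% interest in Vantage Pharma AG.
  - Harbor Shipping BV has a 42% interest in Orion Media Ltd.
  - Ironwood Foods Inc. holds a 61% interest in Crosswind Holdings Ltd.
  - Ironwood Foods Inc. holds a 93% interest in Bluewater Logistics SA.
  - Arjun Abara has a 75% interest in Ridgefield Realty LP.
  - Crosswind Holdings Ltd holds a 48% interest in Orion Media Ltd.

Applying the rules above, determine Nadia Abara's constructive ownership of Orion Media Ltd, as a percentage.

15.6024%

By sibling attribution (R1), Nadia Abara is treated as also owning Arjun Abara's interest in Ridgefield Realty LP, giving 25% + 75% = 100%.
Chain via Fairlane Mining NL → Ironwood Foods Inc. → Crosswind Holdings Ltd (R3): 25% × 44% × 61% × 48% = 3.2208% of Orion Media Ltd.
Chain via Ridgefield Realty LP → Vantage Pharma AG → Harbor Shipping BV (R3): 100% × 67% × 44% × 42% = 12.3816% of Orion Media Ltd.
Aggregating (R2): 3.2208% + 12.3816% = 15.6024%.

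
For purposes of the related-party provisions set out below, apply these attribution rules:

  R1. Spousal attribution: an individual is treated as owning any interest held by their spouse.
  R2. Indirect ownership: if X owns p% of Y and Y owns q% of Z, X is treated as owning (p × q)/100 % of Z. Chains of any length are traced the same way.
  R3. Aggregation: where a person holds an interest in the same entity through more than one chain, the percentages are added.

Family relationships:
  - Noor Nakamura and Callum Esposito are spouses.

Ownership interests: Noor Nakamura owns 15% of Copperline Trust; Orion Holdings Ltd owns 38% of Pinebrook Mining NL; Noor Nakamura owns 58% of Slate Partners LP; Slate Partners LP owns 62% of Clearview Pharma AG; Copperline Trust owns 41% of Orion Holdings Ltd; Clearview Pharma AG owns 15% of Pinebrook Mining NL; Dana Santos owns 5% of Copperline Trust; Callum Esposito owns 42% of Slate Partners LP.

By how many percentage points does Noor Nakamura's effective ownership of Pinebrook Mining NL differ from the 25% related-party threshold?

By spousal attribution (R1), Noor Nakamura is treated as also owning Callum Esposito's interest in Slate Partners LP, giving 58% + 42% = 100%.
Chain via Slate Partners LP → Clearview Pharma AG (R2): 100% × 62% × 15% = 9.3% of Pinebrook Mining NL.
Chain via Copperline Trust → Orion Holdings Ltd (R2): 15% × 41% × 38% = 2.337% of Pinebrook Mining NL.
Aggregating (R3): 9.3% + 2.337% = 11.637%.
11.637% falls short of the 25% threshold by 13.363 percentage points.

13.363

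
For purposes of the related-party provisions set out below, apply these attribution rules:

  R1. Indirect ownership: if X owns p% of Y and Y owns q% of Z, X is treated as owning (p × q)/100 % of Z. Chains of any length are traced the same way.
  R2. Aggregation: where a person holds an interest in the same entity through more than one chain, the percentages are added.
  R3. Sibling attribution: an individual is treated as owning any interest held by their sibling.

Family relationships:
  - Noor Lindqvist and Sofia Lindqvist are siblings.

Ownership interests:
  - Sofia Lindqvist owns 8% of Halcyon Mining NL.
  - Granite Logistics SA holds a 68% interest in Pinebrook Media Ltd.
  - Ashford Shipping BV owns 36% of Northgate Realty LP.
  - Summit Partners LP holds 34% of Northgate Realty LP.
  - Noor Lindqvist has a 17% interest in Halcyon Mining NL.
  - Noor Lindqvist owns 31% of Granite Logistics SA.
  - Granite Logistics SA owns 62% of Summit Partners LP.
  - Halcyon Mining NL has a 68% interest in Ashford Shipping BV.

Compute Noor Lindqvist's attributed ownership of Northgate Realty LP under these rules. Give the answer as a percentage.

By sibling attribution (R3), Noor Lindqvist is treated as also owning Sofia Lindqvist's interest in Halcyon Mining NL, giving 17% + 8% = 25%.
Chain via Halcyon Mining NL → Ashford Shipping BV (R1): 25% × 68% × 36% = 6.12% of Northgate Realty LP.
Chain via Granite Logistics SA → Summit Partners LP (R1): 31% × 62% × 34% = 6.5348% of Northgate Realty LP.
Aggregating (R2): 6.12% + 6.5348% = 12.6548%.

12.6548%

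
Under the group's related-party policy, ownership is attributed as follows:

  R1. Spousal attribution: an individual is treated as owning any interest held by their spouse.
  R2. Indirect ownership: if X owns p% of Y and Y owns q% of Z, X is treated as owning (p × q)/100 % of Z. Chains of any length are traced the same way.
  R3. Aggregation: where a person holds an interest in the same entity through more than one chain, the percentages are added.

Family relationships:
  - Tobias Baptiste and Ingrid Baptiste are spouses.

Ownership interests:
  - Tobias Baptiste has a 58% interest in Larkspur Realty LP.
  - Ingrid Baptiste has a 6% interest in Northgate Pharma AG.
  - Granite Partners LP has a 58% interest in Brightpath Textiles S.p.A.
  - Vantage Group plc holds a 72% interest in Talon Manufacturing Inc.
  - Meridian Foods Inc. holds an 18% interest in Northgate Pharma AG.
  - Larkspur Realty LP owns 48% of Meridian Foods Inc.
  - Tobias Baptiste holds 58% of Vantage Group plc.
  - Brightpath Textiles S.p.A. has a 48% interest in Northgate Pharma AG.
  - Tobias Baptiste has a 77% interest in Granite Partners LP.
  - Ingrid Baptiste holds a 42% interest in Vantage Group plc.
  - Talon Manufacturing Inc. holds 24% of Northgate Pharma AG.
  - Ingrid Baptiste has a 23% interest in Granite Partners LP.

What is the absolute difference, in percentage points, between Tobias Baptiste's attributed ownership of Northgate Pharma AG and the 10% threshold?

By spousal attribution (R1), Tobias Baptiste is treated as also owning Ingrid Baptiste's interest in Granite Partners LP, giving 77% + 23% = 100%.
By spousal attribution (R1), Tobias Baptiste is treated as also owning Ingrid Baptiste's interest in Vantage Group plc, giving 58% + 42% = 100%.
By spousal attribution (R1), Tobias Baptiste is treated as owning Ingrid Baptiste's 6% interest in Northgate Pharma AG.
Chain via Granite Partners LP → Brightpath Textiles S.p.A. (R2): 100% × 58% × 48% = 27.84% of Northgate Pharma AG.
Chain via Vantage Group plc → Talon Manufacturing Inc. (R2): 100% × 72% × 24% = 17.28% of Northgate Pharma AG.
Chain via Larkspur Realty LP → Meridian Foods Inc. (R2): 58% × 48% × 18% = 5.0112% of Northgate Pharma AG.
Direct interest in Northgate Pharma AG: 6%.
Aggregating (R3): 27.84% + 17.28% + 5.0112% + 6% = 56.1312%.
56.1312% exceeds the 10% threshold by 46.1312 percentage points.

46.1312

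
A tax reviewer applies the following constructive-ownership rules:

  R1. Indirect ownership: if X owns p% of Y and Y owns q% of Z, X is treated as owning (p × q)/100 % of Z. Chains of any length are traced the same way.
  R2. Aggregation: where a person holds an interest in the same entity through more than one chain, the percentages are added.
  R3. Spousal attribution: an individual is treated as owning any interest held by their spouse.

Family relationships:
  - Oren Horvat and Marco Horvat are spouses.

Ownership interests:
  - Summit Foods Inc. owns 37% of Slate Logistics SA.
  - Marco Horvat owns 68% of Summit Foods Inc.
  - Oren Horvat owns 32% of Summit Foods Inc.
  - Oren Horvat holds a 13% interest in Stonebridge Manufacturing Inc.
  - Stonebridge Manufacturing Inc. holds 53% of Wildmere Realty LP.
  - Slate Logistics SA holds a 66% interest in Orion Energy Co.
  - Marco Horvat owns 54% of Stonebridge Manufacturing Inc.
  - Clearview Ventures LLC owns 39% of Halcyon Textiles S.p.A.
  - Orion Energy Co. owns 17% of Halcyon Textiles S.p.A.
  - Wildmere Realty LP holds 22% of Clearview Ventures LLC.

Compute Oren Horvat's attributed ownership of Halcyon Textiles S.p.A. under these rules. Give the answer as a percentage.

7.198158%

By spousal attribution (R3), Oren Horvat is treated as also owning Marco Horvat's interest in Stonebridge Manufacturing Inc, giving 13% + 54% = 67%.
By spousal attribution (R3), Oren Horvat is treated as also owning Marco Horvat's interest in Summit Foods Inc, giving 32% + 68% = 100%.
Chain via Stonebridge Manufacturing Inc. → Wildmere Realty LP → Clearview Ventures LLC (R1): 67% × 53% × 22% × 39% = 3.046758% of Halcyon Textiles S.p.A.
Chain via Summit Foods Inc. → Slate Logistics SA → Orion Energy Co. (R1): 100% × 37% × 66% × 17% = 4.1514% of Halcyon Textiles S.p.A.
Aggregating (R2): 3.046758% + 4.1514% = 7.198158%.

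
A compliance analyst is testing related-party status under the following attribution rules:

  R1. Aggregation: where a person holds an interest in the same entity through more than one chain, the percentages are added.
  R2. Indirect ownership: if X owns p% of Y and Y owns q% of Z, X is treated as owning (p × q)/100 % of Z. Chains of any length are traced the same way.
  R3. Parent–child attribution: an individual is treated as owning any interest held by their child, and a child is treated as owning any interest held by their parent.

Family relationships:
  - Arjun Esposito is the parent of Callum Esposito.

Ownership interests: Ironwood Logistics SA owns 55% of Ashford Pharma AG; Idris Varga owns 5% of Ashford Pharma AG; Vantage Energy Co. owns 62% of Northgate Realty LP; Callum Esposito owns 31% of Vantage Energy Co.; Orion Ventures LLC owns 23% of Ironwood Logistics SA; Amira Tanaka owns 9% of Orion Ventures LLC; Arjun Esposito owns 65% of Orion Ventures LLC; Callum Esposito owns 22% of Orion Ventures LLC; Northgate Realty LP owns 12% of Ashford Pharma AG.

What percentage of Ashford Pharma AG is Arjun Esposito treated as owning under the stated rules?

By parent–child attribution (R3), Arjun Esposito is treated as also owning Callum Esposito's interest in Orion Ventures LLC, giving 65% + 22% = 87%.
By parent–child attribution (R3), Arjun Esposito is treated as owning Callum Esposito's 31% interest in Vantage Energy Co.
Chain via Orion Ventures LLC → Ironwood Logistics SA (R2): 87% × 23% × 55% = 11.0055% of Ashford Pharma AG.
Chain via Vantage Energy Co. → Northgate Realty LP (R2): 31% × 62% × 12% = 2.3064% of Ashford Pharma AG.
Aggregating (R1): 11.0055% + 2.3064% = 13.3119%.

13.3119%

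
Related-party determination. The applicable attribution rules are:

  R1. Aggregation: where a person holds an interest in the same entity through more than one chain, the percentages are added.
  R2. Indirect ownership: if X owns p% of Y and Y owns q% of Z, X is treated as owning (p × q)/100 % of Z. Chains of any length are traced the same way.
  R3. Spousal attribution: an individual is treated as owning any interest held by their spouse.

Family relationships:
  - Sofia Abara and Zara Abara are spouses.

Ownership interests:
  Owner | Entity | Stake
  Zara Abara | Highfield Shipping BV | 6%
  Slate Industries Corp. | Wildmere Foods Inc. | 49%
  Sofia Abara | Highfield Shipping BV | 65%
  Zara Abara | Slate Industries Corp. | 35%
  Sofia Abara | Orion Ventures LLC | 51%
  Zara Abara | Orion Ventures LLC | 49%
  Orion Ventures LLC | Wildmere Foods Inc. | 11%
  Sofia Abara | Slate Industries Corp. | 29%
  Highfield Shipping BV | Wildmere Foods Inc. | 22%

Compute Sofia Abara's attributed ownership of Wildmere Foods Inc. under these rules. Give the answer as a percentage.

By spousal attribution (R3), Sofia Abara is treated as also owning Zara Abara's interest in Highfield Shipping BV, giving 65% + 6% = 71%.
By spousal attribution (R3), Sofia Abara is treated as also owning Zara Abara's interest in Slate Industries Corp, giving 29% + 35% = 64%.
By spousal attribution (R3), Sofia Abara is treated as also owning Zara Abara's interest in Orion Ventures LLC, giving 51% + 49% = 100%.
Chain via Highfield Shipping BV (R2): 71% × 22% = 15.62% of Wildmere Foods Inc.
Chain via Slate Industries Corp. (R2): 64% × 49% = 31.36% of Wildmere Foods Inc.
Chain via Orion Ventures LLC (R2): 100% × 11% = 11% of Wildmere Foods Inc.
Aggregating (R1): 15.62% + 31.36% + 11% = 57.98%.

57.98%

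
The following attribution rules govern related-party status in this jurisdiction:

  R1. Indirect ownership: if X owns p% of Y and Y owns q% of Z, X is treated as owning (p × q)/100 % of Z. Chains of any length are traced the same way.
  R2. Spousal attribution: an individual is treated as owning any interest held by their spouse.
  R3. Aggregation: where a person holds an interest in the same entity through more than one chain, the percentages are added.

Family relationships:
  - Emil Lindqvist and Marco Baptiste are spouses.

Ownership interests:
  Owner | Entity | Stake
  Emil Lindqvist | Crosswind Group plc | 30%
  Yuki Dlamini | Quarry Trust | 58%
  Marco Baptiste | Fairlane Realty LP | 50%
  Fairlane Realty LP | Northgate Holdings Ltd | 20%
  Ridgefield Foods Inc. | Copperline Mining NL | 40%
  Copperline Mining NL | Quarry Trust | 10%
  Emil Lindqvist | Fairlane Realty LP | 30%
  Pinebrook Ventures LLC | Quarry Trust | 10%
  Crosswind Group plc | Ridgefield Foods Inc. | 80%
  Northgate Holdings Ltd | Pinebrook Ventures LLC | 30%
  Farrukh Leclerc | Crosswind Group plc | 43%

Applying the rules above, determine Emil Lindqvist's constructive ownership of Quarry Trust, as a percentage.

1.44%

By spousal attribution (R2), Emil Lindqvist is treated as also owning Marco Baptiste's interest in Fairlane Realty LP, giving 30% + 50% = 80%.
Chain via Crosswind Group plc → Ridgefield Foods Inc. → Copperline Mining NL (R1): 30% × 80% × 40% × 10% = 0.96% of Quarry Trust.
Chain via Fairlane Realty LP → Northgate Holdings Ltd → Pinebrook Ventures LLC (R1): 80% × 20% × 30% × 10% = 0.48% of Quarry Trust.
Aggregating (R3): 0.96% + 0.48% = 1.44%.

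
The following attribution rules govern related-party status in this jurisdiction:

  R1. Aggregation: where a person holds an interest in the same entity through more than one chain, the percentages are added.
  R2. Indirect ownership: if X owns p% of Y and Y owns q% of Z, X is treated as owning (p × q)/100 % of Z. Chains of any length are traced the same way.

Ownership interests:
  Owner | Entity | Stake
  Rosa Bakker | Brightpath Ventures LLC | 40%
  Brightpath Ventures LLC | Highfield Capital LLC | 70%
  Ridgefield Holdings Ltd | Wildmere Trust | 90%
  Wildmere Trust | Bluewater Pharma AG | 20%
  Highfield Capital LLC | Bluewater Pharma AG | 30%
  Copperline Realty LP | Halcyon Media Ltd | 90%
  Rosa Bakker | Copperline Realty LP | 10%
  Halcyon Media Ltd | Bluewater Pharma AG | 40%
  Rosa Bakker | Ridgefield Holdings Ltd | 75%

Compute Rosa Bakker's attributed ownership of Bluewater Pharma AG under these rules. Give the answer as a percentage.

Chain via Brightpath Ventures LLC → Highfield Capital LLC (R2): 40% × 70% × 30% = 8.4% of Bluewater Pharma AG.
Chain via Ridgefield Holdings Ltd → Wildmere Trust (R2): 75% × 90% × 20% = 13.5% of Bluewater Pharma AG.
Chain via Copperline Realty LP → Halcyon Media Ltd (R2): 10% × 90% × 40% = 3.6% of Bluewater Pharma AG.
Aggregating (R1): 8.4% + 13.5% + 3.6% = 25.5%.

25.5%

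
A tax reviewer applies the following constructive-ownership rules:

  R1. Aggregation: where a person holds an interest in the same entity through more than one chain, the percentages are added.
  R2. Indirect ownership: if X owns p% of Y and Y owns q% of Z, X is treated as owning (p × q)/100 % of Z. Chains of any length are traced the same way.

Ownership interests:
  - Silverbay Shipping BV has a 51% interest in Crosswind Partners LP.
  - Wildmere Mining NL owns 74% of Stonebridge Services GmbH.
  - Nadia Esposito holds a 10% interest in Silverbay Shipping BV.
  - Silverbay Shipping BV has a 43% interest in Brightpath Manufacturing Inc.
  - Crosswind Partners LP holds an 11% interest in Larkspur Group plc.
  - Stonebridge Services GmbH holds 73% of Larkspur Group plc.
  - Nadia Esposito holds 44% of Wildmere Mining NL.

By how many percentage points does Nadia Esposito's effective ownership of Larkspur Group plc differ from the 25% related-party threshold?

0.6702

Chain via Silverbay Shipping BV → Crosswind Partners LP (R2): 10% × 51% × 11% = 0.561% of Larkspur Group plc.
Chain via Wildmere Mining NL → Stonebridge Services GmbH (R2): 44% × 74% × 73% = 23.7688% of Larkspur Group plc.
Aggregating (R1): 0.561% + 23.7688% = 24.3298%.
24.3298% falls short of the 25% threshold by 0.6702 percentage points.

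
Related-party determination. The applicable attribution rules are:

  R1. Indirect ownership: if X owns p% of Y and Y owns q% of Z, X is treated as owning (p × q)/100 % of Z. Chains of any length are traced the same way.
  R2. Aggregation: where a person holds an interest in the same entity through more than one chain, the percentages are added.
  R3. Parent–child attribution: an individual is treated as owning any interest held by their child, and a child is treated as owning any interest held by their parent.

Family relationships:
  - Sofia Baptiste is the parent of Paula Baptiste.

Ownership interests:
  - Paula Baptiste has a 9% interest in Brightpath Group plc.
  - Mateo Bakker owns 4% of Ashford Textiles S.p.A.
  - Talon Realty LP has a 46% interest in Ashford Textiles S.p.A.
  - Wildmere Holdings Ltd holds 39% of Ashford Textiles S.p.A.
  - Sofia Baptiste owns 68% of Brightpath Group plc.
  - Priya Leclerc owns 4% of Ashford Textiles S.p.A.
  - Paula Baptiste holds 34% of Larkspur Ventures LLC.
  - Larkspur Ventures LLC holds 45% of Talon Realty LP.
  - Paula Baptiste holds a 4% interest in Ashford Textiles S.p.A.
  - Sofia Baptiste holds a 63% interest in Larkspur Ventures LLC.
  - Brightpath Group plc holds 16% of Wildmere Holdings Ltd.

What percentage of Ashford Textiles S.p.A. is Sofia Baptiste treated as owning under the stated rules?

By parent–child attribution (R3), Sofia Baptiste is treated as also owning Paula Baptiste's interest in Brightpath Group plc, giving 68% + 9% = 77%.
By parent–child attribution (R3), Sofia Baptiste is treated as also owning Paula Baptiste's interest in Larkspur Ventures LLC, giving 63% + 34% = 97%.
By parent–child attribution (R3), Sofia Baptiste is treated as owning Paula Baptiste's 4% interest in Ashford Textiles S.p.A.
Chain via Brightpath Group plc → Wildmere Holdings Ltd (R1): 77% × 16% × 39% = 4.8048% of Ashford Textiles S.p.A.
Chain via Larkspur Ventures LLC → Talon Realty LP (R1): 97% × 45% × 46% = 20.079% of Ashford Textiles S.p.A.
Direct interest in Ashford Textiles S.p.A: 4%.
Aggregating (R2): 4.8048% + 20.079% + 4% = 28.8838%.

28.8838%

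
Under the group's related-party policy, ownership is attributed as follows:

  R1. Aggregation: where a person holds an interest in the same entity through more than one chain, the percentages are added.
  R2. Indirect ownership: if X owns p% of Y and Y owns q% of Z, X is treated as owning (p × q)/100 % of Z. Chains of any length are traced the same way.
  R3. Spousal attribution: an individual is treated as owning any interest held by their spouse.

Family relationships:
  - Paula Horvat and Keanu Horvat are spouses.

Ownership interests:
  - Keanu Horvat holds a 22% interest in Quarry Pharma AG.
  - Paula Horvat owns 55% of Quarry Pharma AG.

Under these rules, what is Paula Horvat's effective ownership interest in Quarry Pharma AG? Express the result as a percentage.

77%

By spousal attribution (R3), Paula Horvat is treated as also owning Keanu Horvat's interest in Quarry Pharma AG, giving 55% + 22% = 77%.
Direct interest in Quarry Pharma AG: 77%.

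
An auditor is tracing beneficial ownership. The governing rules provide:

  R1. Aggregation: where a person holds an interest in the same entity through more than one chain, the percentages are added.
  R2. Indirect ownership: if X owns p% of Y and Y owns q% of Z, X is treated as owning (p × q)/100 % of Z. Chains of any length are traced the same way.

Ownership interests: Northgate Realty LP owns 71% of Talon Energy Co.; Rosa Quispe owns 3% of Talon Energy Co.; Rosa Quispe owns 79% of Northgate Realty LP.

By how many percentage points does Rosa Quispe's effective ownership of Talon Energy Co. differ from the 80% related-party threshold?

20.91

Chain via Northgate Realty LP (R2): 79% × 71% = 56.09% of Talon Energy Co.
Direct interest in Talon Energy Co: 3%.
Aggregating (R1): 56.09% + 3% = 59.09%.
59.09% falls short of the 80% threshold by 20.91 percentage points.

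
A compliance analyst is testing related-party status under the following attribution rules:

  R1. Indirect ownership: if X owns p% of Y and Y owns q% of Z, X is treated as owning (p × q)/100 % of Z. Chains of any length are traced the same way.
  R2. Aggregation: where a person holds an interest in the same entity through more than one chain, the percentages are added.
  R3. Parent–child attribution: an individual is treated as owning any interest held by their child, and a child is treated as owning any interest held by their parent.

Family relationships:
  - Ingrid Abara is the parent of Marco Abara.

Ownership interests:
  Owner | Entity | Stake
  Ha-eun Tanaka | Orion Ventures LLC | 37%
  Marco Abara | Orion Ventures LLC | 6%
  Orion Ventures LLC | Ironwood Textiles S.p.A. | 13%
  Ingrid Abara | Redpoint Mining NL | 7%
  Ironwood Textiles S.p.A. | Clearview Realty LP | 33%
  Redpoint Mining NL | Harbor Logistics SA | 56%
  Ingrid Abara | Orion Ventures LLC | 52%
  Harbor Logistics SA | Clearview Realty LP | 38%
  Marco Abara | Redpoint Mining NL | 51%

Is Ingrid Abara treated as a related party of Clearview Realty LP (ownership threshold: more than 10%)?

By parent–child attribution (R3), Ingrid Abara is treated as also owning Marco Abara's interest in Orion Ventures LLC, giving 52% + 6% = 58%.
By parent–child attribution (R3), Ingrid Abara is treated as also owning Marco Abara's interest in Redpoint Mining NL, giving 7% + 51% = 58%.
Chain via Orion Ventures LLC → Ironwood Textiles S.p.A. (R1): 58% × 13% × 33% = 2.4882% of Clearview Realty LP.
Chain via Redpoint Mining NL → Harbor Logistics SA (R1): 58% × 56% × 38% = 12.3424% of Clearview Realty LP.
Aggregating (R2): 2.4882% + 12.3424% = 14.8306%.
14.8306% exceeds the 10% threshold, so Ingrid is a related party to Clearview Realty LP.

Yes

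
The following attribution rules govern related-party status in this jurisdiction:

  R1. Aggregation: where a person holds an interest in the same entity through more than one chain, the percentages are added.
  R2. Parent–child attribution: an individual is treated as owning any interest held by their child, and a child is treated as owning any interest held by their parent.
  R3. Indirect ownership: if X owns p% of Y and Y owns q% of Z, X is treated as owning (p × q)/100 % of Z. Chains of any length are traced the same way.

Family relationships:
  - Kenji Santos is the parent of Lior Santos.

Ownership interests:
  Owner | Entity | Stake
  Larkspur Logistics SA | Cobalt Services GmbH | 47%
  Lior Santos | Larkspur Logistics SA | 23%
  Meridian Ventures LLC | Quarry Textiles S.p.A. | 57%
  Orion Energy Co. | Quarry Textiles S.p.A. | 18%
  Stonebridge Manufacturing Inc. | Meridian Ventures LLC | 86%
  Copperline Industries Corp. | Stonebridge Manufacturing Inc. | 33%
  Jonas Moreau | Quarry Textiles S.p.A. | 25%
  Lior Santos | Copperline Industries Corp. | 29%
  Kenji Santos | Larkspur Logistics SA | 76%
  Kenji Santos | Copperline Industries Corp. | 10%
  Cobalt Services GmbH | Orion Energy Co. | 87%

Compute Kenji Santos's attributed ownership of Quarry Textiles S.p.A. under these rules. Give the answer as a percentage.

By parent–child attribution (R2), Kenji Santos is treated as also owning Lior Santos's interest in Larkspur Logistics SA, giving 76% + 23% = 99%.
By parent–child attribution (R2), Kenji Santos is treated as also owning Lior Santos's interest in Copperline Industries Corp, giving 10% + 29% = 39%.
Chain via Larkspur Logistics SA → Cobalt Services GmbH → Orion Energy Co. (R3): 99% × 47% × 87% × 18% = 7.286598% of Quarry Textiles S.p.A.
Chain via Copperline Industries Corp. → Stonebridge Manufacturing Inc. → Meridian Ventures LLC (R3): 39% × 33% × 86% × 57% = 6.308874% of Quarry Textiles S.p.A.
Aggregating (R1): 7.286598% + 6.308874% = 13.595472%.

13.595472%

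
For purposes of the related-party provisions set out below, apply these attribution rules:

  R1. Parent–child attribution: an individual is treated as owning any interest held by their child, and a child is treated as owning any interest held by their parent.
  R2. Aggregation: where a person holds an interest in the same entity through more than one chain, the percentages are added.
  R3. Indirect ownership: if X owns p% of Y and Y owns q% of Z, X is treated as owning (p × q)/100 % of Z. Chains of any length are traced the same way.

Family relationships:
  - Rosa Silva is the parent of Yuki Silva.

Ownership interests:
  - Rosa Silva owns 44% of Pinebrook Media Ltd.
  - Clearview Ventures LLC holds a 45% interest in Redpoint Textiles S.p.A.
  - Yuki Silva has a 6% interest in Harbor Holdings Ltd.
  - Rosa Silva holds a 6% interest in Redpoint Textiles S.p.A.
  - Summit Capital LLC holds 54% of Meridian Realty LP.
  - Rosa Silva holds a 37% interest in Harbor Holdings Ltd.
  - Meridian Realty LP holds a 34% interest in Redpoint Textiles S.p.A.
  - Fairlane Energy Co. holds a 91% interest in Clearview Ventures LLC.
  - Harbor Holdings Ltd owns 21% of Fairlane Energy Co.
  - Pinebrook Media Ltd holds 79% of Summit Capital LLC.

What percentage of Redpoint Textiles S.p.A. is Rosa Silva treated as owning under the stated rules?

By parent–child attribution (R1), Rosa Silva is treated as also owning Yuki Silva's interest in Harbor Holdings Ltd, giving 37% + 6% = 43%.
Chain via Harbor Holdings Ltd → Fairlane Energy Co. → Clearview Ventures LLC (R3): 43% × 21% × 91% × 45% = 3.697785% of Redpoint Textiles S.p.A.
Chain via Pinebrook Media Ltd → Summit Capital LLC → Meridian Realty LP (R3): 44% × 79% × 54% × 34% = 6.381936% of Redpoint Textiles S.p.A.
Direct interest in Redpoint Textiles S.p.A: 6%.
Aggregating (R2): 3.697785% + 6.381936% + 6% = 16.079721%.

16.079721%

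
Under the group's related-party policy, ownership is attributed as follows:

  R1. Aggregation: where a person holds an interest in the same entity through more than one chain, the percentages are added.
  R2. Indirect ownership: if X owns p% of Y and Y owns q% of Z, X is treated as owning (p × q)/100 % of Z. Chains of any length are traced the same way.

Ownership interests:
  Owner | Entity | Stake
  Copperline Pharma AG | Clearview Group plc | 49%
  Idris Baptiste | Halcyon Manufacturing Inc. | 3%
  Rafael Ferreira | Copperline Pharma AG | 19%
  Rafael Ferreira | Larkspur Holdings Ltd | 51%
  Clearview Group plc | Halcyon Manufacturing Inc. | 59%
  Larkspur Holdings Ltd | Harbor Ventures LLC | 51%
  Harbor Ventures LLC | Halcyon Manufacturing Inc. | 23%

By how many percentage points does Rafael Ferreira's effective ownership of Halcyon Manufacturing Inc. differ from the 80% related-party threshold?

68.5248

Chain via Larkspur Holdings Ltd → Harbor Ventures LLC (R2): 51% × 51% × 23% = 5.9823% of Halcyon Manufacturing Inc.
Chain via Copperline Pharma AG → Clearview Group plc (R2): 19% × 49% × 59% = 5.4929% of Halcyon Manufacturing Inc.
Aggregating (R1): 5.9823% + 5.4929% = 11.4752%.
11.4752% falls short of the 80% threshold by 68.5248 percentage points.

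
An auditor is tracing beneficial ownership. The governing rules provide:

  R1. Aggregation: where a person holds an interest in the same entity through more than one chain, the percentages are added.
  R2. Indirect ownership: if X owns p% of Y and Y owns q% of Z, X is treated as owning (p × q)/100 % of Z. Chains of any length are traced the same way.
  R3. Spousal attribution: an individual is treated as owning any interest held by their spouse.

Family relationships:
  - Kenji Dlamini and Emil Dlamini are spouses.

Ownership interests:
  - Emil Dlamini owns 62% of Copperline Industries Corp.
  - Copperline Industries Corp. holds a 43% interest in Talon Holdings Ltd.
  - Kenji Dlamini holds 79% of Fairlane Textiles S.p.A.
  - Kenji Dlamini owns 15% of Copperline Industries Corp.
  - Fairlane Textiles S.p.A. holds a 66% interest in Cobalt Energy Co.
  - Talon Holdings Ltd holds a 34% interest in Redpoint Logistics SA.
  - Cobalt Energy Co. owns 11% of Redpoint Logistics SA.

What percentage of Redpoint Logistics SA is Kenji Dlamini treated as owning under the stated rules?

16.9928%

By spousal attribution (R3), Kenji Dlamini is treated as also owning Emil Dlamini's interest in Copperline Industries Corp, giving 15% + 62% = 77%.
Chain via Copperline Industries Corp. → Talon Holdings Ltd (R2): 77% × 43% × 34% = 11.2574% of Redpoint Logistics SA.
Chain via Fairlane Textiles S.p.A. → Cobalt Energy Co. (R2): 79% × 66% × 11% = 5.7354% of Redpoint Logistics SA.
Aggregating (R1): 11.2574% + 5.7354% = 16.9928%.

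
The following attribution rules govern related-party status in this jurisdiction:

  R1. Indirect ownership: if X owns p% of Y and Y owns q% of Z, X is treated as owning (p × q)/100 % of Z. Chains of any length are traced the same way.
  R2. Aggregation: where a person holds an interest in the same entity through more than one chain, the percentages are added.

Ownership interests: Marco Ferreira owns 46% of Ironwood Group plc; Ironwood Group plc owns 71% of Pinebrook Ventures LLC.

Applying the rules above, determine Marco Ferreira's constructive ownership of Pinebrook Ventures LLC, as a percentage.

32.66%

Chain via Ironwood Group plc (R1): 46% × 71% = 32.66% of Pinebrook Ventures LLC.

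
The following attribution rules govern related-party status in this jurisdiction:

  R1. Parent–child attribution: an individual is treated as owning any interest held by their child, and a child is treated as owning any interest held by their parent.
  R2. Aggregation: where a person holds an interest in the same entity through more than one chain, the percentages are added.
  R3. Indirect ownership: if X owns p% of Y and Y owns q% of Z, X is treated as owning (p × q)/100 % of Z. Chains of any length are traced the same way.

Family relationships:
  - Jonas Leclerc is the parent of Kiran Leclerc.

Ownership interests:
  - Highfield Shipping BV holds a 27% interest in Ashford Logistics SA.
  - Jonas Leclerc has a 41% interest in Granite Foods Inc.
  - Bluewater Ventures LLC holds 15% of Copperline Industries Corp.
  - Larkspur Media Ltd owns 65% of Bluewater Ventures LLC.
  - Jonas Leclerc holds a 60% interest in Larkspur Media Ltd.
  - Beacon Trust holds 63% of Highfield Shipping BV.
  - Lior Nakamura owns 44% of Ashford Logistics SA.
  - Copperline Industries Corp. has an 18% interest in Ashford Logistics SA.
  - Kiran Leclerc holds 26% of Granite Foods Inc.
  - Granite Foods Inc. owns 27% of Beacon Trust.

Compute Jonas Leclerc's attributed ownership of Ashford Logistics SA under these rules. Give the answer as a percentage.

By parent–child attribution (R1), Jonas Leclerc is treated as also owning Kiran Leclerc's interest in Granite Foods Inc, giving 41% + 26% = 67%.
Chain via Larkspur Media Ltd → Bluewater Ventures LLC → Copperline Industries Corp. (R3): 60% × 65% × 15% × 18% = 1.053% of Ashford Logistics SA.
Chain via Granite Foods Inc. → Beacon Trust → Highfield Shipping BV (R3): 67% × 27% × 63% × 27% = 3.077109% of Ashford Logistics SA.
Aggregating (R2): 1.053% + 3.077109% = 4.130109%.

4.130109%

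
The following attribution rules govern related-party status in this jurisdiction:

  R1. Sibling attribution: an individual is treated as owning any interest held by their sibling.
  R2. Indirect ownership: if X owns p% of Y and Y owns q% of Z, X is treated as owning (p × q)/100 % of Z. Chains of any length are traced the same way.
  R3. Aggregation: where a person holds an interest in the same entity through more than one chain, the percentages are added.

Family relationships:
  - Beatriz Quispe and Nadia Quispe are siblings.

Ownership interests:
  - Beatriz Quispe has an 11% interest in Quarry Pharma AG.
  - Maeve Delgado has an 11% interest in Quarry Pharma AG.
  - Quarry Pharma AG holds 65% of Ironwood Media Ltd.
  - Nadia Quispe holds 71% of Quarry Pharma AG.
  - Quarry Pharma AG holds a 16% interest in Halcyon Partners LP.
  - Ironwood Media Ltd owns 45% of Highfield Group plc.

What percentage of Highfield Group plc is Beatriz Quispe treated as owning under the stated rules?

By sibling attribution (R1), Beatriz Quispe is treated as also owning Nadia Quispe's interest in Quarry Pharma AG, giving 11% + 71% = 82%.
Chain via Quarry Pharma AG → Ironwood Media Ltd (R2): 82% × 65% × 45% = 23.985% of Highfield Group plc.

23.985%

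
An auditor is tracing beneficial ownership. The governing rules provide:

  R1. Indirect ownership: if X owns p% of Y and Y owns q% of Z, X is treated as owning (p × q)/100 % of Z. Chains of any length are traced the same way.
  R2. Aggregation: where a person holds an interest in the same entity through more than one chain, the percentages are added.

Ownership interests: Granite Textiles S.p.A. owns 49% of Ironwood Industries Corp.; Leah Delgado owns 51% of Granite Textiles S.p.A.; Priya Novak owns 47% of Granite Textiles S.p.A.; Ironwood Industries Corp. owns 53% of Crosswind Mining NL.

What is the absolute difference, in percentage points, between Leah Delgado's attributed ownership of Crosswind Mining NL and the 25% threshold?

11.7553

Chain via Granite Textiles S.p.A. → Ironwood Industries Corp. (R1): 51% × 49% × 53% = 13.2447% of Crosswind Mining NL.
13.2447% falls short of the 25% threshold by 11.7553 percentage points.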